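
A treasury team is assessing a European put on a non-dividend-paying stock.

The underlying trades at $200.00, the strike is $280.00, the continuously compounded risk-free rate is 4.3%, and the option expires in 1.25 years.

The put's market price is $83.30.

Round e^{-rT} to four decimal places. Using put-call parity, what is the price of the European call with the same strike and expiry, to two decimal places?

e^(−rT) = e^(−0.043·1.25) = 0.9477
Put-call parity: C − P = S − K·e^(−rT) = 200 − 280·0.9477 = 200 − 265.3560 = -65.3560
C = P + (C − P) = 83.30 + (-65.3560) = 17.9440

$17.94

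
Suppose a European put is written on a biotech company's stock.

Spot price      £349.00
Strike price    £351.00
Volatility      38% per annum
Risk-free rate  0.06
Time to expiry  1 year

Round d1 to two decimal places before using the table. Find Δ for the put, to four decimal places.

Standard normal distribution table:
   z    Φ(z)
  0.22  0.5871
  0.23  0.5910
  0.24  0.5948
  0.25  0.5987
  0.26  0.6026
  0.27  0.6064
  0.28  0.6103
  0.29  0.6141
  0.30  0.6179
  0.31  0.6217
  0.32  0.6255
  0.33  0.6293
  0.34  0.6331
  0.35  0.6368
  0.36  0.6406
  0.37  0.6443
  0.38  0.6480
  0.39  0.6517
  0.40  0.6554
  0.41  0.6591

T = 1;  σ√T = 0.3800
ln(S/K) + (r + σ²/2)T = ln(349/351) + (0.06 + 0.38²/2)·1 = -0.0057 + 0.1322 = 0.1265
d₁ = 0.1265 / 0.3800 = 0.3329 ⇒ 0.33
N(d₁) = N(0.33) = 0.6293
Δ_put = N(d₁) − 1 = 0.6293 − 1 = -0.3707

-0.3707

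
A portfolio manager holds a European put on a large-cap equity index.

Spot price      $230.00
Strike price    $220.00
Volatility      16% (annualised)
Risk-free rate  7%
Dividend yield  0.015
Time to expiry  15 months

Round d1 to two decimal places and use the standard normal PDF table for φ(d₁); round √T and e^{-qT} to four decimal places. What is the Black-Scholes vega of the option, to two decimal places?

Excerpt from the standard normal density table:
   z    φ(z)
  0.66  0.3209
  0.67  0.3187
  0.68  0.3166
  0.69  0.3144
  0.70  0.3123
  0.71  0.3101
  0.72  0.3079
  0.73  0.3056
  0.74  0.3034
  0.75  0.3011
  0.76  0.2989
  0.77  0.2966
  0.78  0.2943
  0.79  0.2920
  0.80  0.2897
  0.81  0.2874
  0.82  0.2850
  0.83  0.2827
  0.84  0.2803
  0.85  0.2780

σ√T = 0.16 × 1.1180 = 0.1789
d₁ = [ln(230/220) + (0.07 − 0.015 + 0.16²/2)·1.25] / 0.1789 = [0.0445 + 0.0848] / 0.1789 = 0.7223 ⇒ 0.72
√T = √1.25 = 1.1180
φ(d₁) = φ(0.72) = 0.3079
exp(−qT) = exp(−0.015·1.25) = 0.9814
vega = S·exp(−qT)·φ(d₁)·√T = 230·0.9814·0.3079·1.1180 = 77.7008
(Call and put vega coincide under Black-Scholes.)

77.70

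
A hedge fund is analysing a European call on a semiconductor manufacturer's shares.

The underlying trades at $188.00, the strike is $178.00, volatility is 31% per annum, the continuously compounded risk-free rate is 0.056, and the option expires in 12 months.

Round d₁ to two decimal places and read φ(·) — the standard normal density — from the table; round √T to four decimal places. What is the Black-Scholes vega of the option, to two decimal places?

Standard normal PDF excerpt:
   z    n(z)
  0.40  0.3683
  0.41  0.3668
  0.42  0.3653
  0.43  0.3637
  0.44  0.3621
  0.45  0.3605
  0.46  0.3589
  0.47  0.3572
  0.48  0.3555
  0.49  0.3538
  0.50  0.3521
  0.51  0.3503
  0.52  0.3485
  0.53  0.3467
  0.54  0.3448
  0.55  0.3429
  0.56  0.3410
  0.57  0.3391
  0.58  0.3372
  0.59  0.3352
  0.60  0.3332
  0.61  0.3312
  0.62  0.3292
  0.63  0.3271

σ√T = 0.31 × 1.0000 = 0.3100
d₁ = [ln(188/178) + (0.056 + ½·0.31²)·1] / (σ√T) = (0.0547 + 0.1041) / 0.3100 = 0.5120 → 0.51
√T = √1 = 1.0000
φ(d₁) = φ(0.51) = 0.3503
vega = S·φ(d₁)·√T = 188·0.3503·1.0000 = 65.8564

65.86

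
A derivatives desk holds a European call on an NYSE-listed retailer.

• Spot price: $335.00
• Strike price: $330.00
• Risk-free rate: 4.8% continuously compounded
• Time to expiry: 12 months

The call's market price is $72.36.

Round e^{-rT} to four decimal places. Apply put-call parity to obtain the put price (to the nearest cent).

e^(−rT) = e^(−0.048·1) = 0.9531
Put-call parity: C − P = S − K·e^(−rT) = 335 − 330·0.9531 = 335 − 314.5230 = 20.4770
P = C − (C − P) = 72.36 − (20.4770) = 51.8830

$51.88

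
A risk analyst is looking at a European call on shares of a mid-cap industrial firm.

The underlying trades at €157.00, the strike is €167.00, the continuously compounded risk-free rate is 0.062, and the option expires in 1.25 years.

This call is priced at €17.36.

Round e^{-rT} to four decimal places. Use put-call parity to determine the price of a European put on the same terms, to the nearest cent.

exp(−rT) = exp(−0.062·1.25) = 0.9254
Put-call parity: C − P = S − K·e^(−rT) = 157 − 167·0.9254 = 157 − 154.5418 = 2.4582
P = C − (C − P) = 17.36 − (2.4582) = 14.9018

€14.90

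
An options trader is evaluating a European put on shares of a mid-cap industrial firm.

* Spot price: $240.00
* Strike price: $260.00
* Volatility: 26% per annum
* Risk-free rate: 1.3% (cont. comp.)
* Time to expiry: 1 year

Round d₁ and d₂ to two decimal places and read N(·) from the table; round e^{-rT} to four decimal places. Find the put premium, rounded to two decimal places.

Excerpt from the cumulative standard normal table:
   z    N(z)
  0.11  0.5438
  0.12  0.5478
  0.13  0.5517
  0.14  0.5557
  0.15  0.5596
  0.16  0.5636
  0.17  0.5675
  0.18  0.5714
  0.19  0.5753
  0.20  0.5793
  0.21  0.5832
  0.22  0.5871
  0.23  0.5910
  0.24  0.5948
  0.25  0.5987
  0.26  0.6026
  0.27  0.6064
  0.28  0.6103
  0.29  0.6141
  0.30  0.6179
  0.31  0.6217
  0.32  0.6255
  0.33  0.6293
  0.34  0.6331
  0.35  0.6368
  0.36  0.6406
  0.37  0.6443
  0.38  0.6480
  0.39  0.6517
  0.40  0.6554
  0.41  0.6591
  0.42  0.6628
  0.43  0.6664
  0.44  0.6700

σ√T = 0.26 × 1.0000 = 0.2600
d₁ = [ln(240/260) + (0.013 + 0.26²/2)·1] / 0.2600 = [-0.0800 + 0.0468] / 0.2600 = -0.1279 ⇒ -0.13
d₂ = d₁ − σ√T = -0.1279 − 0.2600 = -0.3879 ⇒ -0.39
exp(−rT) = exp(−0.013·1) = 0.9871
N(−d₂) = N(0.39) = 0.6517;  N(−d₁) = N(0.13) = 0.5517
P = 260·0.9871·0.6517 − 240·0.5517 = 167.2562 − 132.4080 = 34.8482

$34.85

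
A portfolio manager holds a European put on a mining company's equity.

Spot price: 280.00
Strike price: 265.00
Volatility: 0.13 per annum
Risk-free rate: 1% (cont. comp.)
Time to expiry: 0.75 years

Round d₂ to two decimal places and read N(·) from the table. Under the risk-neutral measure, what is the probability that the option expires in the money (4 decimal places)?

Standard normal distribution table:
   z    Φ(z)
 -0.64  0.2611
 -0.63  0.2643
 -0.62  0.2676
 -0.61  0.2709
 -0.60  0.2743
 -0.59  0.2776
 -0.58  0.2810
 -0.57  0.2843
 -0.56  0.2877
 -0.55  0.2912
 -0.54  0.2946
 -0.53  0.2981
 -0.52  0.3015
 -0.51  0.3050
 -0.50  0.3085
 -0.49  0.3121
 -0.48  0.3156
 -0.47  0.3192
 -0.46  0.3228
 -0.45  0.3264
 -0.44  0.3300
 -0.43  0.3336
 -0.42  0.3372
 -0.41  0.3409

T = 0.75;  σ√T = 0.1126
d₁ = [ln(280/265) + (0.01 + 0.13²/2)·0.75] / 0.1126 = [0.0551 + 0.0138] / 0.1126 = 0.6120 ⇒ 0.61
d₂ = d₁ − σ√T = 0.6120 − 0.1126 = 0.4994 ⇒ 0.50
Risk-neutral Pr[S_T < K] = N(−d₂) = N(-0.50) = 0.3085

0.3085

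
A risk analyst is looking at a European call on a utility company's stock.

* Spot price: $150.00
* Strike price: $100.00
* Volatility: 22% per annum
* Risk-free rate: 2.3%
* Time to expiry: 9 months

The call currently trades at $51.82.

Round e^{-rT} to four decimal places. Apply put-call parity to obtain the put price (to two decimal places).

e^(−rT) = e^(−0.023·0.75) = 0.9829
Put-call parity: C − P = S − K·e^(−rT) = 150 − 100·0.9829 = 150 − 98.2900 = 51.7100
P = C − (C − P) = 51.82 − (51.7100) = 0.1100

$0.11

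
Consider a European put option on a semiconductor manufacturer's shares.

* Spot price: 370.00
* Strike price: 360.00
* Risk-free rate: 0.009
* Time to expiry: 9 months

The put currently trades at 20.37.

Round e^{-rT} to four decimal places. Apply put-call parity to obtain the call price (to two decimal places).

32.78

exp(−rT) = exp(−0.009·0.75) = 0.9933
Put-call parity: C − P = S − K·e^(−rT) = 370 − 360·0.9933 = 370 − 357.5880 = 12.4120
C = P + (C − P) = 20.37 + (12.4120) = 32.7820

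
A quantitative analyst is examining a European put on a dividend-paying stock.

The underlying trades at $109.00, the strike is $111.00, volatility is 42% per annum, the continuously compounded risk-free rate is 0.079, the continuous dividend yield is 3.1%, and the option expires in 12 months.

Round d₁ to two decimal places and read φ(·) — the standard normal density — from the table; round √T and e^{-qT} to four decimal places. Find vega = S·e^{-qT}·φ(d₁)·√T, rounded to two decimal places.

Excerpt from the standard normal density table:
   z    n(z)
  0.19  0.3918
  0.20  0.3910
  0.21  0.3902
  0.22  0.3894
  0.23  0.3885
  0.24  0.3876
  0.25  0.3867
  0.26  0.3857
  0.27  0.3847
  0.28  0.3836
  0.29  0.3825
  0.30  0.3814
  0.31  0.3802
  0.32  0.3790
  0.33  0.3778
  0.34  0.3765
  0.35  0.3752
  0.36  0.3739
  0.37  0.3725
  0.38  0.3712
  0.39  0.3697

T = 1;  σ√T = 0.4200
d₁ = [ln(109/111) + (0.079 − 0.031 + 0.42²/2)·1] / 0.4200 = [-0.0182 + 0.1362] / 0.4200 = 0.2810 → 0.28
√T = √1 = 1.0000
φ(d₁) = φ(0.28) = 0.3836
exp(−qT) = exp(−0.031·1) = 0.9695
vega = S·exp(−qT)·φ(d₁)·√T = 109·0.9695·0.3836·1.0000 = 40.5371

40.54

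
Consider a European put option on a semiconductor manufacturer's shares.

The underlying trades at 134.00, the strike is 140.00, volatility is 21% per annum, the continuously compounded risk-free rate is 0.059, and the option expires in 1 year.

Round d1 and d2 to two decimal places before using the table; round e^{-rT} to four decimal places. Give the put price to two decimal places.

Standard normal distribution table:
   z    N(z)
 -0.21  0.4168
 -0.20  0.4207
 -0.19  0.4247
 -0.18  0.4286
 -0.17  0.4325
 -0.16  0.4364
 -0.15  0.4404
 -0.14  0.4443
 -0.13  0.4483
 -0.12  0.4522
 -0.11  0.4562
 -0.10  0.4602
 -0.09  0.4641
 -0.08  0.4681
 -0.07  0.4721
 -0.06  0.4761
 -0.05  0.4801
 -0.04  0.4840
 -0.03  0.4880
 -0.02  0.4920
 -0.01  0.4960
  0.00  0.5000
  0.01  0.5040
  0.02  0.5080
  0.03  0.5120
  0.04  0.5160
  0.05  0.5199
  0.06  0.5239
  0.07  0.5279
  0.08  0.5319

σ√T = 0.21 × 1.0000 = 0.2100
d₁ = [ln(134/140) + (0.059 + ½·0.21²)·1] / (σ√T) = (-0.0438 + 0.0810) / 0.2100 = 0.1774 ⇒ 0.18
d₂ = 0.1774 − 0.2100 = -0.0326 ⇒ -0.03
e^(−rT) = e^(−0.059·1) = 0.9427
N(−d₂) = N(0.03) = 0.5120;  N(−d₁) = N(-0.18) = 0.4286
P = 140·0.9427·0.5120 − 134·0.4286 = 67.5727 − 57.4324 = 10.1403

10.14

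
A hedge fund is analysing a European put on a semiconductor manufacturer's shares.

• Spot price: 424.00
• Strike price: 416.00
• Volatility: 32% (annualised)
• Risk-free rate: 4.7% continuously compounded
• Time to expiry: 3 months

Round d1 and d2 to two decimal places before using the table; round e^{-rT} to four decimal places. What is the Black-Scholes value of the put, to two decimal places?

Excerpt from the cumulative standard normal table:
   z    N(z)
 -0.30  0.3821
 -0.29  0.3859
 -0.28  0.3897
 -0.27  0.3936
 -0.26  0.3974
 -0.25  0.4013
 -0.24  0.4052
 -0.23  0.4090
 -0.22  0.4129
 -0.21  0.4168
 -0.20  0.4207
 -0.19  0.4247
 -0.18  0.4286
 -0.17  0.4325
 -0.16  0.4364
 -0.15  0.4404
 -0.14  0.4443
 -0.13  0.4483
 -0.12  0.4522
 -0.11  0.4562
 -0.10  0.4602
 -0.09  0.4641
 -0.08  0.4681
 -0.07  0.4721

20.67

σ√T = 0.32·√0.25 = 0.1600
d₁ = [ln(424/416) + (0.047 + 0.32²/2)·0.25] / 0.1600 = [0.0190 + 0.0246] / 0.1600 = 0.2725 which rounds to 0.27
d₂ = d₁ − σ√T = 0.2725 − 0.1600 = 0.1125 which rounds to 0.11
exp(−rT) = exp(−0.047·0.25) = 0.9883
P = 416·0.9883·N(-0.11) − 424·N(-0.27) = 416·0.9883·0.4562 − 424·0.3936 = 187.5588 − 166.8864 = 20.6724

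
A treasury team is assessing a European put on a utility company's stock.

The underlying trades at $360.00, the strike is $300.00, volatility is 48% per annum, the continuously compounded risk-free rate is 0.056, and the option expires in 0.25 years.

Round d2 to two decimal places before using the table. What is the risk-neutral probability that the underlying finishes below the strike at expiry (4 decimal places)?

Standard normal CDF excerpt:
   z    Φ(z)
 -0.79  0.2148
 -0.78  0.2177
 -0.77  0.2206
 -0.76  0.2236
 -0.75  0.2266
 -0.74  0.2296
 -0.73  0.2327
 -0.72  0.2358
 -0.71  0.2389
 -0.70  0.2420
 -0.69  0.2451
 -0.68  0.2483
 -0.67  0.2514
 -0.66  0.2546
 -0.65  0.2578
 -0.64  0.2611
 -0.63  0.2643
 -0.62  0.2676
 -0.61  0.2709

T = 0.25;  σ√T = 0.2400
ln(S/K) + (r + σ²/2)T = ln(360/300) + (0.056 + 0.48²/2)·0.25 = 0.1823 + 0.0428 = 0.2251
d₁ = 0.2251 / 0.2400 = 0.9380 which rounds to 0.94
d₂ = d₁ − σ√T = 0.9380 − 0.2400 = 0.6980 which rounds to 0.70
Pr(exercise) under Q = N(−d₂) = N(-0.70) = 0.2420

0.2420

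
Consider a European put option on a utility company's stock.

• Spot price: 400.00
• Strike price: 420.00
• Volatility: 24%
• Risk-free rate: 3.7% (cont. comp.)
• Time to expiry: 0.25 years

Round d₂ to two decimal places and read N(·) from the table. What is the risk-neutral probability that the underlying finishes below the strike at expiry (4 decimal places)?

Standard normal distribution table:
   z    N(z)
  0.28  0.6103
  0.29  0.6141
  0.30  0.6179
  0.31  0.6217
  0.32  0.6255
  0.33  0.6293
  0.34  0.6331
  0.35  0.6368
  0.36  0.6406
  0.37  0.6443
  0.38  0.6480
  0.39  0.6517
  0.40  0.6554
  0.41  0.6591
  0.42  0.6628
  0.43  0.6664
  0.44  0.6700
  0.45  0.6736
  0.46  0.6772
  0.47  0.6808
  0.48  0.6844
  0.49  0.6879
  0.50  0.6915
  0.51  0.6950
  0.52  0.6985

0.6517

σ√T = 0.24·√0.25 = 0.1200
d₁ = [ln(400/420) + (0.037 + 0.24²/2)·0.25] / 0.1200 = [-0.0488 + 0.0164] / 0.1200 = -0.2695 → -0.27
d₂ = d₁ − σ√T = -0.2695 − 0.1200 = -0.3895 → -0.39
Risk-neutral Pr[S_T < K] = N(−d₂) = N(0.39) = 0.6517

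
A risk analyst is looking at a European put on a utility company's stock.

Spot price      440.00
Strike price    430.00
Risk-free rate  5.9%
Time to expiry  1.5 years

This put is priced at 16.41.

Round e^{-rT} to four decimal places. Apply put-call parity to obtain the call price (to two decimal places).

exp(−rT) = exp(−0.059·1.5) = 0.9153
Put-call parity: C − P = S − K·e^(−rT) = 440 − 430·0.9153 = 440 − 393.5790 = 46.4210
C = P + (C − P) = 16.41 + (46.4210) = 62.8310

62.83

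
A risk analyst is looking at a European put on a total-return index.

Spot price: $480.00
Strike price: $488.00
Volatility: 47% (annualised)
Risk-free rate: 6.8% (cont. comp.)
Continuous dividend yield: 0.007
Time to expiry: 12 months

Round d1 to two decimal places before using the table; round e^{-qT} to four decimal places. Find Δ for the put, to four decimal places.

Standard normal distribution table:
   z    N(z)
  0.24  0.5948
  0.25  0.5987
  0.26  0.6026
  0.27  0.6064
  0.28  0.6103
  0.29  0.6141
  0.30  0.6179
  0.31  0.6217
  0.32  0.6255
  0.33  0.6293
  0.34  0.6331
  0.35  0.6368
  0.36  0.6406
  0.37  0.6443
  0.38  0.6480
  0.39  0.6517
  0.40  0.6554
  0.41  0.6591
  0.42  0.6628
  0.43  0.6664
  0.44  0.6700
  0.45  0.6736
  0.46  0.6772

-0.3681

σ√T = 0.47·√1 = 0.4700
ln(S/K) + (r − q + σ²/2)T = ln(480/488) + (0.068 − 0.007 + 0.47²/2)·1 = -0.0165 + 0.1714 = 0.1549
d₁ = 0.1549 / 0.4700 = 0.3296 ≈ 0.33
N(d₁) = N(0.33) = 0.6293
Δ_put = e^(−qT)·(N(d₁) − 1) = 0.9930·(0.6293 − 1) = -0.3681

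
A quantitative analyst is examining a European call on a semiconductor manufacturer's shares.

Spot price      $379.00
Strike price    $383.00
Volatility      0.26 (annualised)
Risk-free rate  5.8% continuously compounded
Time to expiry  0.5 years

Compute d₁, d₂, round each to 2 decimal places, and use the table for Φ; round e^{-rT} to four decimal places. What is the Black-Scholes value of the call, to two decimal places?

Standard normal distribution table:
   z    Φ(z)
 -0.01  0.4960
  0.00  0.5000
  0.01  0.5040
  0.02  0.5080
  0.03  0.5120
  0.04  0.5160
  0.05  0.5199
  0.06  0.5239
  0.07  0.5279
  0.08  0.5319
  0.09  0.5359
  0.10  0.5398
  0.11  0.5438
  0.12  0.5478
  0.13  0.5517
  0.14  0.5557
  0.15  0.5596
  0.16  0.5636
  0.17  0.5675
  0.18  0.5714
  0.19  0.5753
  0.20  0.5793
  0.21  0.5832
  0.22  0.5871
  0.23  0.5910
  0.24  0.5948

$30.53

σ√T = 0.26·√0.5 = 0.1838
d₁ = [ln(379/383) + (0.058 + 0.26²/2)·0.5] / 0.1838 = [-0.0105 + 0.0459] / 0.1838 = 0.1926 ⇒ 0.19
d₂ = d₁ − σ√T = 0.1926 − 0.1838 = 0.0087 ⇒ 0.01
e^(−rT) = e^(−0.058·0.5) = 0.9714
C = 379·N(0.19) − 383·0.9714·N(0.01) = 379·0.5753 − 383·0.9714·0.5040 = 218.0387 − 187.5113 = 30.5274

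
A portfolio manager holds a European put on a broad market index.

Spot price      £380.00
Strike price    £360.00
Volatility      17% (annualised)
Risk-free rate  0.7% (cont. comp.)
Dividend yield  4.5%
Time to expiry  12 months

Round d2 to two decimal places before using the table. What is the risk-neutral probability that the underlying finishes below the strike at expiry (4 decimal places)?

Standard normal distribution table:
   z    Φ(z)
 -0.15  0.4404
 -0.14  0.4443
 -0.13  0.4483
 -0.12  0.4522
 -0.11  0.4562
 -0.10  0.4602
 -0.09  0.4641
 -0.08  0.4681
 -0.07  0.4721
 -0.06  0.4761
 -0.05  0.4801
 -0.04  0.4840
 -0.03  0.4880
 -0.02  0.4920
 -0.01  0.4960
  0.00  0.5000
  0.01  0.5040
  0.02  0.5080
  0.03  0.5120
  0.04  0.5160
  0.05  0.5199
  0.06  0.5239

0.4960

σ√T = 0.17 × 1.0000 = 0.1700
d₁ = [ln(380/360) + (0.007 − 0.045 + ½·0.17²)·1] / (σ√T) = (0.0541 − 0.0235) / 0.1700 = 0.1795 which rounds to 0.18
d₂ = 0.1795 − 0.1700 = 0.0095 which rounds to 0.01
Risk-neutral Pr[S_T < K] = N(−d₂) = N(-0.01) = 0.4960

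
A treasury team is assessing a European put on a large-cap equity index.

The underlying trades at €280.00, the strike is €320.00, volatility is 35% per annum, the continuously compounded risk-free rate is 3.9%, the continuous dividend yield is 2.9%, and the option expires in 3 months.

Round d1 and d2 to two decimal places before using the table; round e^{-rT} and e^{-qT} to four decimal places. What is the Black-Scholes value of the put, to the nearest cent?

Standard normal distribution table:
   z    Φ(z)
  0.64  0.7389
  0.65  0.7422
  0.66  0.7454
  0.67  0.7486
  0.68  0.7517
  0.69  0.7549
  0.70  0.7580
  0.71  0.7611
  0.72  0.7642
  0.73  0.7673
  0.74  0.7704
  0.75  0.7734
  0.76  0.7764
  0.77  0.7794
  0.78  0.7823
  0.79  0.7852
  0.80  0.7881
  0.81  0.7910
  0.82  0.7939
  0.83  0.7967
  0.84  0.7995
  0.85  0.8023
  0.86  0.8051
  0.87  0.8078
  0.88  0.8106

σ√T = 0.35 × 0.5000 = 0.1750
ln(S/K) + (r − q + σ²/2)T = ln(280/320) + (0.039 − 0.029 + 0.35²/2)·0.25 = -0.1335 + 0.0178 = -0.1157
d₁ = -0.1157 / 0.1750 = -0.6613 ≈ -0.66
d₂ = d₁ − σ√T = -0.6613 − 0.1750 = -0.8363 ≈ -0.84
e^(−qT) = e^(−0.029·0.25) = 0.9928;  e^(−rT) = e^(−0.039·0.25) = 0.9903
N(−d₂) = N(0.84) = 0.7995;  N(−d₁) = N(0.66) = 0.7454
P = 320·0.9903·0.7995 − 280·0.9928·0.7454 = 253.3584 − 207.2093 = 46.1491

€46.15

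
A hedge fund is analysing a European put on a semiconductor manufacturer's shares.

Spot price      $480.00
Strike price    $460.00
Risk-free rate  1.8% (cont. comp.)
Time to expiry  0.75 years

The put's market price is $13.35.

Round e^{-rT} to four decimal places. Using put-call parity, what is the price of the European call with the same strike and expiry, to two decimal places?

exp(−rT) = exp(−0.018·0.75) = 0.9866
Put-call parity: C − P = S − K·e^(−rT) = 480 − 460·0.9866 = 480 − 453.8360 = 26.1640
C = P + (C − P) = 13.35 + (26.1640) = 39.5140

$39.51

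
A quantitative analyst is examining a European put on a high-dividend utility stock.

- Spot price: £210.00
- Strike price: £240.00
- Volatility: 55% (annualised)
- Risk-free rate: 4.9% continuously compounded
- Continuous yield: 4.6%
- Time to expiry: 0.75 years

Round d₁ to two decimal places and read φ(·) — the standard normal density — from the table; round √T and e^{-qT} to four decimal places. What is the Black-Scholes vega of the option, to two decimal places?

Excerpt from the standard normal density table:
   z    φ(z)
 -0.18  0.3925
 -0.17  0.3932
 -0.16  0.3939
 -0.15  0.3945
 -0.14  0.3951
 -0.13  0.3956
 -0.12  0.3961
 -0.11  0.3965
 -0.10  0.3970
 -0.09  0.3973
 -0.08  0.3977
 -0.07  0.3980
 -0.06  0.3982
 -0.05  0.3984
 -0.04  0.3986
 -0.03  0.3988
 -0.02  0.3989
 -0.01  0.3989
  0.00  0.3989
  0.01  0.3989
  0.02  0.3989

70.03

σ√T = 0.55·√0.75 = 0.4763
ln(S/K) + (r − q + σ²/2)T = ln(210/240) + (0.049 − 0.046 + 0.55²/2)·0.75 = -0.1335 + 0.1157 = -0.0178
d₁ = -0.0178 / 0.4763 = -0.0375 → -0.04
√T = √0.75 = 0.8660
φ(d₁) = φ(-0.04) = 0.3986
exp(−qT) = exp(−0.046·0.75) = 0.9661
vega = S·exp(−qT)·φ(d₁)·√T = 210·0.9661·0.3986·0.8660 = 70.0320
(The call has the same vega.)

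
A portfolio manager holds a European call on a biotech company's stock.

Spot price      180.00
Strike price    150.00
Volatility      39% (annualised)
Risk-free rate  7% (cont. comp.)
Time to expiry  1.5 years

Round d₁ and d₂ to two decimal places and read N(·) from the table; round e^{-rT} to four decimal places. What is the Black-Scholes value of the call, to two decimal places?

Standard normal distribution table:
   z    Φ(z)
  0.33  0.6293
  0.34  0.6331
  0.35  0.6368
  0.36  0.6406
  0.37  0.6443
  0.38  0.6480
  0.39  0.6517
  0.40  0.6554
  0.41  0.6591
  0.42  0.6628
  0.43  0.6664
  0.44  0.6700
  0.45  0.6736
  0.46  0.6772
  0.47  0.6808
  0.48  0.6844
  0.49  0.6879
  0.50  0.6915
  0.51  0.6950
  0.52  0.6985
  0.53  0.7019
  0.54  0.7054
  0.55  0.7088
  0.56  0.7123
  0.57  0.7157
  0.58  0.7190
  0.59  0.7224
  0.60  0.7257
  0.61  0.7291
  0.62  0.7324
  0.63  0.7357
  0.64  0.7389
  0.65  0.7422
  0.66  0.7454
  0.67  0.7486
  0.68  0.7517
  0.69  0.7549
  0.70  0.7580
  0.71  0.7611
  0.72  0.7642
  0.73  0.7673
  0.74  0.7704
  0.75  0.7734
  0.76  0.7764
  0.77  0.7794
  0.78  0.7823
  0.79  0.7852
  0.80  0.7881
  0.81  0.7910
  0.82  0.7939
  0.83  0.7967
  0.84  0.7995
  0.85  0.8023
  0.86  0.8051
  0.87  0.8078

T = 1.5;  σ√T = 0.4777
d₁ = [ln(180/150) + (0.07 + 0.39²/2)·1.5] / 0.4777 = [0.1823 + 0.2191] / 0.4777 = 0.8404 ≈ 0.84
d₂ = d₁ − σ√T = 0.8404 − 0.4777 = 0.3627 ≈ 0.36
exp(−rT) = exp(−0.07·1.5) = 0.9003
N(d₁) = N(0.84) = 0.7995;  N(d₂) = N(0.36) = 0.6406
C = 180·0.7995 − 150·0.9003·0.6406 = 143.9100 − 86.5098 = 57.4002

57.40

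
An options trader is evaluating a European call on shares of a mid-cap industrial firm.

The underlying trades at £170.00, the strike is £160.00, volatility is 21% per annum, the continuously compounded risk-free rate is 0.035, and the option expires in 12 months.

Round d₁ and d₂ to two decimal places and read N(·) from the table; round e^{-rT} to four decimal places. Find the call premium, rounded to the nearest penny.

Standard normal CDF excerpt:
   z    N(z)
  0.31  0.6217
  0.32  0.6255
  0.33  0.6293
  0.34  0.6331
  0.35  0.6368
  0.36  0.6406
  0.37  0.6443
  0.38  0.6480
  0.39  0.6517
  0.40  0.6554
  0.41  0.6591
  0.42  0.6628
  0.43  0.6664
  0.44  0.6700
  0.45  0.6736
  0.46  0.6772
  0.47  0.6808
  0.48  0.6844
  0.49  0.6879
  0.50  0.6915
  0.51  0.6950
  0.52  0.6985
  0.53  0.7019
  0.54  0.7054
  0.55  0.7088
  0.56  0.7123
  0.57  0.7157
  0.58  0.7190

σ√T = 0.21 × 1.0000 = 0.2100
ln(S/K) + (r + σ²/2)T = ln(170/160) + (0.035 + 0.21²/2)·1 = 0.0606 + 0.0571 = 0.1177
d₁ = 0.1177 / 0.2100 = 0.5604 ⇒ 0.56
d₂ = d₁ − σ√T = 0.5604 − 0.2100 = 0.3504 ⇒ 0.35
e^(−rT) = e^(−0.035·1) = 0.9656
N(d₁) = N(0.56) = 0.7123;  N(d₂) = N(0.35) = 0.6368
C = 170·0.7123 − 160·0.9656·0.6368 = 121.0910 − 98.3831 = 22.7079

£22.71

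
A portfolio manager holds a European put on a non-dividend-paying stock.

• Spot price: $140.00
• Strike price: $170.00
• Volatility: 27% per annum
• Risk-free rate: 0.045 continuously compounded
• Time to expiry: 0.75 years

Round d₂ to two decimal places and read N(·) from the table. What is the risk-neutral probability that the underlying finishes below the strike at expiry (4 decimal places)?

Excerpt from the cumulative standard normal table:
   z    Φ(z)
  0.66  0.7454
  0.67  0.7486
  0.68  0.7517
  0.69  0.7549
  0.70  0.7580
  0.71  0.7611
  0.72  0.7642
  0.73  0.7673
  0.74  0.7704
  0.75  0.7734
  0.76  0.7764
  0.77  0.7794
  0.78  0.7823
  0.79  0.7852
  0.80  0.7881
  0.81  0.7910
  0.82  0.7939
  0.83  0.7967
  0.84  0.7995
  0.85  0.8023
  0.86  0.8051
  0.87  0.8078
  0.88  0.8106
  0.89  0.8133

0.7881

σ√T = 0.27·√0.75 = 0.2338
d₁ = [ln(140/170) + (0.045 + ½·0.27²)·0.75] / (σ√T) = (-0.1942 + 0.0611) / 0.2338 = -0.5691 → -0.57
d₂ = -0.5691 − 0.2338 = -0.8029 → -0.80
Pr(exercise) under Q = N(−d₂) = N(0.80) = 0.7881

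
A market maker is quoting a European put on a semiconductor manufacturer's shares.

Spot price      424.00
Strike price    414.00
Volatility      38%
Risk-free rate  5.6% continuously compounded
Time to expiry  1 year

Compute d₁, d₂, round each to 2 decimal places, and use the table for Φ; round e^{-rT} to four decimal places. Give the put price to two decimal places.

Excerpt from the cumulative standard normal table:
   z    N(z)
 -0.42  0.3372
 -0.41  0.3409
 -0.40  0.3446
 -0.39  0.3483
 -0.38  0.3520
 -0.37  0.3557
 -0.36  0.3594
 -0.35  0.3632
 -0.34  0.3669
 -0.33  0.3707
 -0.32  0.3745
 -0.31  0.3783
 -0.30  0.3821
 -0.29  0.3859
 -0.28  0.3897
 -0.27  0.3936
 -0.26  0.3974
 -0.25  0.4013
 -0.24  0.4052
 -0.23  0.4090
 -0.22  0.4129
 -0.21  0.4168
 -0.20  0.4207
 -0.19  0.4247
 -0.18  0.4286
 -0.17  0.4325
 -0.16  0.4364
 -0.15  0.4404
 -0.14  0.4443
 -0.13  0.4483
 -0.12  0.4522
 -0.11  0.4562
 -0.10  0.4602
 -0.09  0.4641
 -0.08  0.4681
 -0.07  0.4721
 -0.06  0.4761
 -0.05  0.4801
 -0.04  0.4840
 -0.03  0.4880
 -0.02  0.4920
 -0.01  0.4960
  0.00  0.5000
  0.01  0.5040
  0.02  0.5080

46.48

σ√T = 0.38·√1 = 0.3800
d₁ = [ln(424/414) + (0.056 + 0.38²/2)·1] / 0.3800 = [0.0239 + 0.1282] / 0.3800 = 0.4002 ≈ 0.40
d₂ = d₁ − σ√T = 0.4002 − 0.3800 = 0.0202 ≈ 0.02
e^(−rT) = e^(−0.056·1) = 0.9455
N(−d₂) = N(-0.02) = 0.4920;  N(−d₁) = N(-0.40) = 0.3446
P = 414·0.9455·0.4920 − 424·0.3446 = 192.5870 − 146.1104 = 46.4766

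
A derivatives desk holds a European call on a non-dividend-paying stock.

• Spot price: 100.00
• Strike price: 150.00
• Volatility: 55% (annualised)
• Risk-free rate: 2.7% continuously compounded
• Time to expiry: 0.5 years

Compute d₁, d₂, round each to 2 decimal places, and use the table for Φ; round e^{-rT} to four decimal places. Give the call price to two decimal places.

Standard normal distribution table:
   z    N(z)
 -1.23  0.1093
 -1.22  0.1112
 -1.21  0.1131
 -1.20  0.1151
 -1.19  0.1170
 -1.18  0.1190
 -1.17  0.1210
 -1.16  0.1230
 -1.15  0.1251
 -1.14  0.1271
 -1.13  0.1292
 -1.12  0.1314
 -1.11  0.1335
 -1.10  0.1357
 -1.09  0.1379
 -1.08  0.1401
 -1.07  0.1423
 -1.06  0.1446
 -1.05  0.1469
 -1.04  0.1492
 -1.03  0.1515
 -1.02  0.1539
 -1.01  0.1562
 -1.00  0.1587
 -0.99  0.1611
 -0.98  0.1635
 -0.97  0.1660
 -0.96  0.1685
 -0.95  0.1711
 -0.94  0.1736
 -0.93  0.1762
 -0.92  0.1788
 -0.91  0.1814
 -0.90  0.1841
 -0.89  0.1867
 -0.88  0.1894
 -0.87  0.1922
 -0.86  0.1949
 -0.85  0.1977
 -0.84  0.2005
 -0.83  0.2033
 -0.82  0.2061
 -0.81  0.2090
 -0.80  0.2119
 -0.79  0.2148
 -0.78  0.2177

3.87

T = 0.5;  σ√T = 0.3889
ln(S/K) + (r + σ²/2)T = ln(100/150) + (0.027 + 0.55²/2)·0.5 = -0.4055 + 0.0891 = -0.3163
d₁ = -0.3163 / 0.3889 = -0.8134 → -0.81
d₂ = d₁ − σ√T = -0.8134 − 0.3889 = -1.2023 → -1.20
e^(−rT) = e^(−0.027·0.5) = 0.9866
C = 100·N(-0.81) − 150·0.9866·N(-1.20) = 100·0.2090 − 150·0.9866·0.1151 = 20.9000 − 17.0336 = 3.8664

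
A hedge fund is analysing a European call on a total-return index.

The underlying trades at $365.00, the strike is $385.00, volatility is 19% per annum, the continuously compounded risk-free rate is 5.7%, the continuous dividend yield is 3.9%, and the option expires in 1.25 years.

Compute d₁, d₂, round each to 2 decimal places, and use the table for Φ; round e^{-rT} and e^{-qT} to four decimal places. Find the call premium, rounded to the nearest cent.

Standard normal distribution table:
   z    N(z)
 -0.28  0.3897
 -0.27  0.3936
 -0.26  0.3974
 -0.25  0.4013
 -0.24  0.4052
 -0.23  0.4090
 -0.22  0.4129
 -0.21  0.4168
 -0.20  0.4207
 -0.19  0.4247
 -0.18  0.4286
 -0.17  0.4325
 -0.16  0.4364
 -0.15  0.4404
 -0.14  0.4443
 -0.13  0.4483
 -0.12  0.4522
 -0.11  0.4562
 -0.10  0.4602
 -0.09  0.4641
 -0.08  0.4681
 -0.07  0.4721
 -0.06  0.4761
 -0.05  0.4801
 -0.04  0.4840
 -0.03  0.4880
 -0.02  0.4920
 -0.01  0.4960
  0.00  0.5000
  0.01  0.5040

σ√T = 0.19·√1.25 = 0.2124
d₁ = [ln(365/385) + (0.057 − 0.039 + 0.19²/2)·1.25] / 0.2124 = [-0.0533 + 0.0451] / 0.2124 = -0.0390 ≈ -0.04
d₂ = d₁ − σ√T = -0.0390 − 0.2124 = -0.2514 ≈ -0.25
e^(−qT) = e^(−0.039·1.25) = 0.9524;  e^(−rT) = e^(−0.057·1.25) = 0.9312
C = 365·0.9524·N(-0.04) − 385·0.9312·N(-0.25) = 365·0.9524·0.4840 − 385·0.9312·0.4013 = 168.2510 − 143.8709 = 24.3801

$24.38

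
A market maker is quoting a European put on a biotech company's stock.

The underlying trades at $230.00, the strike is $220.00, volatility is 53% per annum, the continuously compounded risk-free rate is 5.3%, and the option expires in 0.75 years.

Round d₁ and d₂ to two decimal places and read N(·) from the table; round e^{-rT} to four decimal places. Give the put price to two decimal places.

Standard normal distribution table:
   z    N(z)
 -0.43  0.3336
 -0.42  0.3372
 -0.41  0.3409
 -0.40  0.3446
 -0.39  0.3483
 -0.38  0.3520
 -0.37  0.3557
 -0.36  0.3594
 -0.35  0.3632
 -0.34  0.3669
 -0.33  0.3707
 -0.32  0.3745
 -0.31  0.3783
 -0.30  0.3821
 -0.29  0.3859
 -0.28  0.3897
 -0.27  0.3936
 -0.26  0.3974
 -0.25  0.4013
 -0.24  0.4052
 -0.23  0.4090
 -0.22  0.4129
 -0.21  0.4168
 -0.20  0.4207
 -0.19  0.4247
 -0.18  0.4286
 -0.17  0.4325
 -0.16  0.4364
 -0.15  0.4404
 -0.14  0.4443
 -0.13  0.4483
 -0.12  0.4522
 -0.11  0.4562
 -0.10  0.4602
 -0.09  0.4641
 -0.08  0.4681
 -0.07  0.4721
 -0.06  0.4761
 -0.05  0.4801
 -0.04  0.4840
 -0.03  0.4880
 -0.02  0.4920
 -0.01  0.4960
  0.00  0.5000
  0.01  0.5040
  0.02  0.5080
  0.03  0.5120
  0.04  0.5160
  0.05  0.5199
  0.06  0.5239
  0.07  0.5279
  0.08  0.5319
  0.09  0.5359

T = 0.75;  σ√T = 0.4590
d₁ = [ln(230/220) + (0.053 + 0.53²/2)·0.75] / 0.4590 = [0.0445 + 0.1451] / 0.4590 = 0.4129 ⇒ 0.41
d₂ = d₁ − σ√T = 0.4129 − 0.4590 = -0.0460 ⇒ -0.05
e^(−rT) = e^(−0.053·0.75) = 0.9610
N(−d₂) = N(0.05) = 0.5199;  N(−d₁) = N(-0.41) = 0.3409
P = 220·0.9610·0.5199 − 230·0.3409 = 109.9173 − 78.4070 = 31.5103

$31.51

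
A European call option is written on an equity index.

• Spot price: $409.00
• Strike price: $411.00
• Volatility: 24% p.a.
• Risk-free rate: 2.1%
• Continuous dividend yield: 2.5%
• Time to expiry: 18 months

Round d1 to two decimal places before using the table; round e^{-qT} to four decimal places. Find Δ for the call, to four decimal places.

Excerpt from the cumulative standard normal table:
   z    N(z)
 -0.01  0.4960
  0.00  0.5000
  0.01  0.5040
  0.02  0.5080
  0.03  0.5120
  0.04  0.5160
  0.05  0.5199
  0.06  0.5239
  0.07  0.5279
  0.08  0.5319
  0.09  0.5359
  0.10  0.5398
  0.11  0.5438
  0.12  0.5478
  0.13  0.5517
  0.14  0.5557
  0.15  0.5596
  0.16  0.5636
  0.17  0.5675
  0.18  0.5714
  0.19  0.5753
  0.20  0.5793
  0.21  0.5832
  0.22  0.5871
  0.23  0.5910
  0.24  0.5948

T = 1.5;  σ√T = 0.2939
ln(S/K) + (r − q + σ²/2)T = ln(409/411) + (0.021 − 0.025 + 0.24²/2)·1.5 = -0.0049 + 0.0372 = 0.0323
d₁ = 0.0323 / 0.2939 = 0.1100 ⇒ 0.11
N(d₁) = N(0.11) = 0.5438
Δ_call = exp(−qT)·N(d₁) = 0.9632·0.5438 = 0.5238

0.5238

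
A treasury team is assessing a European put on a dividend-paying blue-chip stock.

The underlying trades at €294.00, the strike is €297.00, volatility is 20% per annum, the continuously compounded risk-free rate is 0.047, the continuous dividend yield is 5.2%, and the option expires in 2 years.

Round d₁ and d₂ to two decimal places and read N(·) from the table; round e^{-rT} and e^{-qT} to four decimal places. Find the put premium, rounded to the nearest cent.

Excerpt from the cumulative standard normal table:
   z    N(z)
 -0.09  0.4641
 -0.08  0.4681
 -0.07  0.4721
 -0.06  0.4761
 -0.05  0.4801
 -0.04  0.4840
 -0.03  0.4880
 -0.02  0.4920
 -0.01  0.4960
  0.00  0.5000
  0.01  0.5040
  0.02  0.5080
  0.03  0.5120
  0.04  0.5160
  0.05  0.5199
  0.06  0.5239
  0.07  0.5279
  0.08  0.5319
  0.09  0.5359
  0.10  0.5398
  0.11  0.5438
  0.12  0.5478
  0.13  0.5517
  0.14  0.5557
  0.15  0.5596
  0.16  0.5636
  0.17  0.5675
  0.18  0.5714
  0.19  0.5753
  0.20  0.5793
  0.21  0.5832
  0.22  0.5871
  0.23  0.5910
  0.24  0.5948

€32.59

T = 2;  σ√T = 0.2828
ln(S/K) + (r − q + σ²/2)T = ln(294/297) + (0.047 − 0.052 + 0.2²/2)·2 = -0.0102 + 0.0300 = 0.0198
d₁ = 0.0198 / 0.2828 = 0.0702 which rounds to 0.07
d₂ = d₁ − σ√T = 0.0702 − 0.2828 = -0.2127 which rounds to -0.21
exp(−qT) = exp(−0.052·2) = 0.9012;  exp(−rT) = exp(−0.047·2) = 0.9103
N(−d₂) = N(0.21) = 0.5832;  N(−d₁) = N(-0.07) = 0.4721
P = 297·0.9103·0.5832 − 294·0.9012·0.4721 = 157.6734 − 125.0842 = 32.5892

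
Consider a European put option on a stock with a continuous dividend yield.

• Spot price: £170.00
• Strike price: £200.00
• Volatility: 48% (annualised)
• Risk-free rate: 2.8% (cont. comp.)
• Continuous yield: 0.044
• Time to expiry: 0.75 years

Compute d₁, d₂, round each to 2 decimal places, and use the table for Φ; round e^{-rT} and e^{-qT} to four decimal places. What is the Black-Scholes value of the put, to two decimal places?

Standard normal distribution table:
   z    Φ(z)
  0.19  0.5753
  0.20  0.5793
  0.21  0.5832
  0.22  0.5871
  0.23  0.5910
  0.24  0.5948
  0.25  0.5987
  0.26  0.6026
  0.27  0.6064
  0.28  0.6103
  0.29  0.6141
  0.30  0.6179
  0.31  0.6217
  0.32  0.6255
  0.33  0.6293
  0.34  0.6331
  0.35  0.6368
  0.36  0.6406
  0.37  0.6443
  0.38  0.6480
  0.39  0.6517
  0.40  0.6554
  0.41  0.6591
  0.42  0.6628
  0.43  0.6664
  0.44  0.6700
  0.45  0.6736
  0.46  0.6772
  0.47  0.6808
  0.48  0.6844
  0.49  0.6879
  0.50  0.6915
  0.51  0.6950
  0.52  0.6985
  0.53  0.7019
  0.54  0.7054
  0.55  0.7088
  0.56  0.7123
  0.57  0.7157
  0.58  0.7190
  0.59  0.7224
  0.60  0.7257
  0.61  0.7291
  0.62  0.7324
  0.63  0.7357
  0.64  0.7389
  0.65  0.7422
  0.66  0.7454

£48.16

T = 0.75;  σ√T = 0.4157
ln(S/K) + (r − q + σ²/2)T = ln(170/200) + (0.028 − 0.044 + 0.48²/2)·0.75 = -0.1625 + 0.0744 = -0.0881
d₁ = -0.0881 / 0.4157 = -0.2120 ⇒ -0.21
d₂ = d₁ − σ√T = -0.2120 − 0.4157 = -0.6277 ⇒ -0.63
exp(−qT) = exp(−0.044·0.75) = 0.9675;  exp(−rT) = exp(−0.028·0.75) = 0.9792
P = 200·0.9792·N(0.63) − 170·0.9675·N(0.21) = 200·0.9792·0.7357 − 170·0.9675·0.5832 = 144.0795 − 95.9218 = 48.1577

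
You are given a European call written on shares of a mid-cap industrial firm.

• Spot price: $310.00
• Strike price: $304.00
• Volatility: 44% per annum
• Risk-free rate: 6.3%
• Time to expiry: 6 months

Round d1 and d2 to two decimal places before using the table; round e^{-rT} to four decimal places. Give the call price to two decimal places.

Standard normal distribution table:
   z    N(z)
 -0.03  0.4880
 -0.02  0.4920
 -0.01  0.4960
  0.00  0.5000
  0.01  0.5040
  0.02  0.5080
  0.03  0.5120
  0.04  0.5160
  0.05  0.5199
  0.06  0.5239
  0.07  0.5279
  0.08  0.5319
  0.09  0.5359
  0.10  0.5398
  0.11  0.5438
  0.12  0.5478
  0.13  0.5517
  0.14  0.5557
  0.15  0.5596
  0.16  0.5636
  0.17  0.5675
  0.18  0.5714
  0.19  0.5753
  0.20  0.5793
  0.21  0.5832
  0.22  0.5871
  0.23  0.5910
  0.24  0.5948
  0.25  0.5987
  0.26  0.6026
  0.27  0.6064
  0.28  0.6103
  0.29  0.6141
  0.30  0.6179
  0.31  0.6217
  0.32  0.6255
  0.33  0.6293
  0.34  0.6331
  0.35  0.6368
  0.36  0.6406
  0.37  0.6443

σ√T = 0.44 × 0.7071 = 0.3111
ln(S/K) + (r + σ²/2)T = ln(310/304) + (0.063 + 0.44²/2)·0.5 = 0.0195 + 0.0799 = 0.0994
d₁ = 0.0994 / 0.3111 = 0.3196 which rounds to 0.32
d₂ = d₁ − σ√T = 0.3196 − 0.3111 = 0.0085 which rounds to 0.01
exp(−rT) = exp(−0.063·0.5) = 0.9690
N(d₁) = N(0.32) = 0.6255;  N(d₂) = N(0.01) = 0.5040
C = 310·0.6255 − 304·0.9690·0.5040 = 193.9050 − 148.4663 = 45.4387

$45.44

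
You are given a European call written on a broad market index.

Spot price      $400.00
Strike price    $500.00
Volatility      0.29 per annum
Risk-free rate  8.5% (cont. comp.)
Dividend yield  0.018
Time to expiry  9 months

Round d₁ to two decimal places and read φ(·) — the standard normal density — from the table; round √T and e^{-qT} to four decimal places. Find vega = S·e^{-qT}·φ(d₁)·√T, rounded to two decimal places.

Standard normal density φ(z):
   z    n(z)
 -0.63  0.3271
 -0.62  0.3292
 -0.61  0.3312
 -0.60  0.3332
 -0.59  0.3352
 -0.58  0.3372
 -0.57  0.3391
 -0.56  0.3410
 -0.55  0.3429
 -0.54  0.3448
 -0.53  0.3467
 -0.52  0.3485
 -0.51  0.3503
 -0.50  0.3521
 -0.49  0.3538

σ√T = 0.29·√0.75 = 0.2511
d₁ = [ln(400/500) + (0.085 − 0.018 + 0.29²/2)·0.75] / 0.2511 = [-0.2231 + 0.0818] / 0.2511 = -0.5628 → -0.56
√T = √0.75 = 0.8660
φ(d₁) = φ(-0.56) = 0.3410
exp(−qT) = exp(−0.018·0.75) = 0.9866
vega = S·exp(−qT)·φ(d₁)·√T = 400·0.9866·0.3410·0.8660 = 116.5396

116.54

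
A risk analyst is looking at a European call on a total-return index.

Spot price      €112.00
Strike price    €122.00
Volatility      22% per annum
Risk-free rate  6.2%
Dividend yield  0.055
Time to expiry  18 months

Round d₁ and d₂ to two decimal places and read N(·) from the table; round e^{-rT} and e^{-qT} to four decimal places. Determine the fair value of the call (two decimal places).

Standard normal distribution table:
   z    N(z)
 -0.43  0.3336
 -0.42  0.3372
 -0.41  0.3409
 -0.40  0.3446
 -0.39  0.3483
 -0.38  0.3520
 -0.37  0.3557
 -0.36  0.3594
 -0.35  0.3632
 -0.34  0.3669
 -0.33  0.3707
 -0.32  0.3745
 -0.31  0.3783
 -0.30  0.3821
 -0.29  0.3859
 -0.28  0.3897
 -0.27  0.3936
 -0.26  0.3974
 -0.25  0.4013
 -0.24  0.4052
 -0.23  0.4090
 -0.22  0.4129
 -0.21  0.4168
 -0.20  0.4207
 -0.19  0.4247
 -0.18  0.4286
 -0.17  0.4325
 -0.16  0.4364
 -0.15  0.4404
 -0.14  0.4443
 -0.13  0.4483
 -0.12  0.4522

σ√T = 0.22 × 1.2247 = 0.2694
d₁ = [ln(112/122) + (0.062 − 0.055 + 0.22²/2)·1.5] / 0.2694 = [-0.0855 + 0.0468] / 0.2694 = -0.1437 which rounds to -0.14
d₂ = d₁ − σ√T = -0.1437 − 0.2694 = -0.4132 which rounds to -0.41
exp(−qT) = exp(−0.055·1.5) = 0.9208;  exp(−rT) = exp(−0.062·1.5) = 0.9112
C = 112·0.9208·N(-0.14) − 122·0.9112·N(-0.41) = 112·0.9208·0.4443 − 122·0.9112·0.3409 = 45.8205 − 37.8966 = 7.9239

€7.92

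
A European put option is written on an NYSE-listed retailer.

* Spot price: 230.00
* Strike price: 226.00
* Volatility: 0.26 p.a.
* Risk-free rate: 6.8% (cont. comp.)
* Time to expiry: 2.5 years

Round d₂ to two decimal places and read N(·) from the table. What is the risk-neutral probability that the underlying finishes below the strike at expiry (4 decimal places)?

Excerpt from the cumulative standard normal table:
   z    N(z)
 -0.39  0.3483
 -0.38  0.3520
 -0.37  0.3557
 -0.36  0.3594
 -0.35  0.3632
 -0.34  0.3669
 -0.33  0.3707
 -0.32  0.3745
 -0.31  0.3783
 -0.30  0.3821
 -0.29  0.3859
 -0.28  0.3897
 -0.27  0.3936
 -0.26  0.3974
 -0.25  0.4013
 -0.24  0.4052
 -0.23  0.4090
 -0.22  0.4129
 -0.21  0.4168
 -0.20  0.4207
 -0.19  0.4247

T = 2.5;  σ√T = 0.4111
d₁ = [ln(230/226) + (0.068 + ½·0.26²)·2.5] / (σ√T) = (0.0175 + 0.2545) / 0.4111 = 0.6618 ≈ 0.66
d₂ = 0.6618 − 0.4111 = 0.2507 ≈ 0.25
Risk-neutral Pr[S_T < K] = N(−d₂) = N(-0.25) = 0.4013

0.4013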